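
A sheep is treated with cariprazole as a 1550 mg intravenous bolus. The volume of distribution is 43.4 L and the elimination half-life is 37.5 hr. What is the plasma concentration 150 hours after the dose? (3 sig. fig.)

C₀ = dose / V = 1550 / 43.4 = 35.71 mg/L
k = ln 2 / 37.5 = 0.01848 hr⁻¹
C(t) = C₀ e^(−kt) = 35.71 × e^(−0.01848 × 150) = 35.71 × e^(−2.773) = 35.71 × 0.06250 ≈ 2.23 mg/L

2.23 mg/L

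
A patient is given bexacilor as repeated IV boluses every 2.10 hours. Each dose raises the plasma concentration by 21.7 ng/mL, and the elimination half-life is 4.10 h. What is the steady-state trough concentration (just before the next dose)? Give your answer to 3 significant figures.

k = ln 2 / 4.10 = 0.1691 h⁻¹
Fraction remaining after one interval: e^(−kτ) = e^(−0.1691 × 2.10) = 0.7012
R = 1 / (1 − 0.7012) = 3.346
Css,max = 21.7 × 3.346 = 72.61 ng/mL
Css,min = Css,max × e^(−kτ) = 72.61 × 0.7012 ≈ 50.9 ng/mL

50.9 ng/mL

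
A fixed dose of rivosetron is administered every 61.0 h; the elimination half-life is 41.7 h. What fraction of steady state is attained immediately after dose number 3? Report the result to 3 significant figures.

0.952

k = ln 2 / 41.7 = 0.01662 h⁻¹
f_n = 1 − e^(−nkτ) = 1 − e^(−3 × 0.01662 × 61.0) = 1 − e^(−3.042) = 1 − 0.04775 ≈ 0.952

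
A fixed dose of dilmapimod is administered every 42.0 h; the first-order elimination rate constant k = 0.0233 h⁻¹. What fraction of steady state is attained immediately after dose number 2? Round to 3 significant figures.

f_n = 1 − e^(−nkτ) = 1 − e^(−2 × 0.02330 × 42.0) = 1 − e^(−1.957) = 1 − 0.1413 ≈ 0.859

0.859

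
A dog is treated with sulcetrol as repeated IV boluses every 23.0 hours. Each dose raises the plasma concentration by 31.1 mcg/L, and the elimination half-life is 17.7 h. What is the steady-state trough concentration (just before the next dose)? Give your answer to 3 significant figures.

k = ln 2 / 17.7 = 0.03916 h⁻¹
Fraction remaining after one interval: e^(−kτ) = e^(−0.03916 × 23.0) = 0.4063
R = 1 / (1 − 0.4063) = 1.684
Css,max = 31.1 × 1.684 = 52.38 mcg/L
Css,min = Css,max × e^(−kτ) = 52.38 × 0.4063 ≈ 21.3 mcg/L

21.3 mcg/L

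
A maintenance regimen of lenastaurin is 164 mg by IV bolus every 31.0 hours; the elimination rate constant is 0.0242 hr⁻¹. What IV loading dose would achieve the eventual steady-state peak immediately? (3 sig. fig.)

Accumulation ratio R = 1 / (1 − e^(−kτ)) = 1 / (1 − e^(−0.02420×31.0)) = 1 / (1 − 0.4723) = 1.895
Loading dose = maintenance dose × R = 164 × 1.895 ≈ 311 mg

311 mg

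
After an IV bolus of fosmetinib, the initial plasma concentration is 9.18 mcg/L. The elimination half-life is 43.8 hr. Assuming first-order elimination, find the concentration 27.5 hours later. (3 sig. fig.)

k = ln 2 / 43.8 = 0.01583 hr⁻¹
27.5 hr is 0.6279 half-lives, so C = 9.18 × (1/2)^0.6279 = 9.18 × 0.6471 ≈ 5.94 mcg/L

5.94 mcg/L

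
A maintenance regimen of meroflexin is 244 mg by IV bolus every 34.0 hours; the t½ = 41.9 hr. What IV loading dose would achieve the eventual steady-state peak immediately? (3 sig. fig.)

567 mg

k = ln 2 / 41.9 = 0.01654 hr⁻¹
Accumulation ratio R = 1 / (1 − e^(−kτ)) = 1 / (1 − e^(−0.01654×34.0)) = 1 / (1 − 0.5698) = 2.325
Loading dose = maintenance dose × R = 244 × 2.325 ≈ 567 mg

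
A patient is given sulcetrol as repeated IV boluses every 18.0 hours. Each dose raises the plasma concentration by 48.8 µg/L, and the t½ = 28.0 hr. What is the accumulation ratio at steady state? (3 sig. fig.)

2.78

k = ln 2 / 28.0 = 0.02476 hr⁻¹
Fraction remaining after one interval: e^(−kτ) = e^(−0.02476 × 18.0) = 0.6404
R = 1 / (1 − 0.6404) = 1 / 0.3596 ≈ 2.78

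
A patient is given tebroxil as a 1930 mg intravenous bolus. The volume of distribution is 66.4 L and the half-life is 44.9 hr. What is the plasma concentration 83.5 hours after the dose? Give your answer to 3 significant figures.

8.01 µg/mL

C₀ = dose / V = 1930 / 66.4 = 29.07 µg/mL
k = ln 2 / 44.9 = 0.01544 hr⁻¹
C(t) = C₀ e^(−kt) = 29.07 × e^(−0.01544 × 83.5) = 29.07 × e^(−1.289) = 29.07 × 0.2755 ≈ 8.01 µg/mL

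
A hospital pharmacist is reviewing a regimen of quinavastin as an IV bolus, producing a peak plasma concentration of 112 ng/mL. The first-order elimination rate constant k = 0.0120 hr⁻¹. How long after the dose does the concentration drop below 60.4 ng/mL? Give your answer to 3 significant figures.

C(t) = C₀ e^(−kt)  ⇒  t = ln(C₀/C) / k
t = ln(112/60.4) / 0.01200 = 0.6175 / 0.01200 ≈ 51.5 hours

51.5 hours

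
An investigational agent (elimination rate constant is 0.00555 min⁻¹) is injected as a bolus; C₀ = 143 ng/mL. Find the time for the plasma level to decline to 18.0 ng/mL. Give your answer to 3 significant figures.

C(t) = C₀ e^(−kt)  ⇒  t = ln(C₀/C) / k
t = ln(143/18.0) / 0.005550 = 2.072 / 0.005550 ≈ 373 minutes

373 minutes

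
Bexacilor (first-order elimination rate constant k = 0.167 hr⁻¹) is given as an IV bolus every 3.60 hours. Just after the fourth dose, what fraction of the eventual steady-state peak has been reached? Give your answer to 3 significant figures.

f_n = 1 − e^(−nkτ) = 1 − e^(−4 × 0.1670 × 3.60) = 1 − e^(−2.405) = 1 − 0.09028 ≈ 0.910

0.910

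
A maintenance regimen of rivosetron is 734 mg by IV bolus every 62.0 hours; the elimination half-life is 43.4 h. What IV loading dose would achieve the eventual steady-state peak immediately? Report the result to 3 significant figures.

1170 mg

k = ln 2 / 43.4 = 0.01597 h⁻¹
Accumulation ratio R = 1 / (1 − e^(−kτ)) = 1 / (1 − e^(−0.01597×62.0)) = 1 / (1 − 0.3715) = 1.591
Loading dose = maintenance dose × R = 734 × 1.591 ≈ 1170 mg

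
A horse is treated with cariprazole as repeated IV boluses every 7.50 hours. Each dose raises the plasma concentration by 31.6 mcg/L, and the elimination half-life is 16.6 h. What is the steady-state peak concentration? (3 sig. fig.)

118 mcg/L

k = ln 2 / 16.6 = 0.04176 h⁻¹
Fraction remaining after one interval: e^(−kτ) = e^(−0.04176 × 7.50) = 0.7311
R = 1 / (1 − 0.7311) = 3.719
Css,max = 31.6 × 3.719 ≈ 118 mcg/L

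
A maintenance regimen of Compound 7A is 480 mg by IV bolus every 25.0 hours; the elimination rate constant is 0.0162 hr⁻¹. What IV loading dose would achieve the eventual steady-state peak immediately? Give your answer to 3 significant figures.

1440 mg

Accumulation ratio R = 1 / (1 − e^(−kτ)) = 1 / (1 − e^(−0.01620×25.0)) = 1 / (1 − 0.6670) = 3.003
Loading dose = maintenance dose × R = 480 × 3.003 ≈ 1440 mg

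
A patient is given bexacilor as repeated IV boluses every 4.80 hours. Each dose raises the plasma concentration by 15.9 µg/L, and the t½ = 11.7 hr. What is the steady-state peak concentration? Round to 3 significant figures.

k = ln 2 / 11.7 = 0.05924 hr⁻¹
Fraction remaining after one interval: e^(−kτ) = e^(−0.05924 × 4.80) = 0.7525
R = 1 / (1 − 0.7525) = 4.040
Css,max = 15.9 × 4.040 ≈ 64.2 µg/L

64.2 µg/L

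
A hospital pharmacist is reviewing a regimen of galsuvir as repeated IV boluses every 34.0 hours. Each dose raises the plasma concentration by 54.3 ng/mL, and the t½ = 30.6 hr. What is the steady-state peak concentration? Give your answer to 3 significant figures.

k = ln 2 / 30.6 = 0.02265 hr⁻¹
Fraction remaining after one interval: e^(−kτ) = e^(−0.02265 × 34.0) = 0.4629
R = 1 / (1 − 0.4629) = 1.862
Css,max = 54.3 × 1.862 ≈ 101 ng/mL

101 ng/mL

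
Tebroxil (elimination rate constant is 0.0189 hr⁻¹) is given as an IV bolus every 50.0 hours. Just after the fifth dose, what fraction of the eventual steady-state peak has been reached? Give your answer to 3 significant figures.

0.991

f_n = 1 − e^(−nkτ) = 1 − e^(−5 × 0.01890 × 50.0) = 1 − e^(−4.725) = 1 − 0.008871 ≈ 0.991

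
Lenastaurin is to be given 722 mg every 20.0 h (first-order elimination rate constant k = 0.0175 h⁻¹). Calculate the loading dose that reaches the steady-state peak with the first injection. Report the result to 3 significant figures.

2440 mg

Accumulation ratio R = 1 / (1 − e^(−kτ)) = 1 / (1 − e^(−0.01750×20.0)) = 1 / (1 − 0.7047) = 3.386
Loading dose = maintenance dose × R = 722 × 3.386 ≈ 2440 mg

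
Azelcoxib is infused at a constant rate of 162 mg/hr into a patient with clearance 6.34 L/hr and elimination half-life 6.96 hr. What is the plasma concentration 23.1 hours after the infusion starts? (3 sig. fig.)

23.0 mg/L

Css = rate / CL = 162 / 6.34 = 25.55 mg/L
k = ln 2 / 6.96 = 0.09959 hr⁻¹
C(t) = Css (1 − e^(−kt)) = 25.55 × (1 − e^(−2.301)) = 25.55 × 0.8998 ≈ 23.0 mg/L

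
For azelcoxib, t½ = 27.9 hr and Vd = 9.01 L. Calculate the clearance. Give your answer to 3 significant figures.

0.224 L/hr

k = ln 2 / t½ = ln 2 / 27.9 = 0.02484 hr⁻¹
CL = k · V = 0.02484 × 9.01 ≈ 0.224 L/hr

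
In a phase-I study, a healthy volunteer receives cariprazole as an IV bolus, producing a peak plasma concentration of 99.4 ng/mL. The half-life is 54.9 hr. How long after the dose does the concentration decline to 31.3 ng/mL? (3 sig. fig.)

k = ln 2 / 54.9 = 0.01263 hr⁻¹
C(t) = C₀ e^(−kt)  ⇒  t = ln(C₀/C) / k
t = ln(99.4/31.3) / 0.01263 = 1.156 / 0.01263 ≈ 91.5 hours

91.5 hours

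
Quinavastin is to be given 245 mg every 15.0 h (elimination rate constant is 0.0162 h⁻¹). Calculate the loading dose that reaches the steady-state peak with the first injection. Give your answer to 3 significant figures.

Accumulation ratio R = 1 / (1 − e^(−kτ)) = 1 / (1 − e^(−0.01620×15.0)) = 1 / (1 − 0.7843) = 4.635
Loading dose = maintenance dose × R = 245 × 4.635 ≈ 1140 mg

1140 mg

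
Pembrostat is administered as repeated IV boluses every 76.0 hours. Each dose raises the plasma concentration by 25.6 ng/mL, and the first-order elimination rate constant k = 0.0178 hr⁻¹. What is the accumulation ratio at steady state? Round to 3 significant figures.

Fraction remaining after one interval: e^(−kτ) = e^(−0.01780 × 76.0) = 0.2585
R = 1 / (1 − 0.2585) = 1 / 0.7415 ≈ 1.35

1.35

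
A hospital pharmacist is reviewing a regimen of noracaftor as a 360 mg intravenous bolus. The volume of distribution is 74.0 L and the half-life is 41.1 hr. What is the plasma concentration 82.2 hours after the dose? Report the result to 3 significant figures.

1.22 mg/L

C₀ = dose / V = 360 / 74.0 = 4.865 mg/L
k = ln 2 / 41.1 = 0.01686 hr⁻¹
C(t) = C₀ e^(−kt) = 4.865 × e^(−0.01686 × 82.2) = 4.865 × e^(−1.386) = 4.865 × 0.2500 ≈ 1.22 mg/L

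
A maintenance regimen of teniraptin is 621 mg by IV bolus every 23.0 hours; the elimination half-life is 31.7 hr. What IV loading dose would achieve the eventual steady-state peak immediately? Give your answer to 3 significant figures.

k = ln 2 / 31.7 = 0.02187 hr⁻¹
Accumulation ratio R = 1 / (1 − e^(−kτ)) = 1 / (1 − e^(−0.02187×23.0)) = 1 / (1 − 0.6048) = 2.530
Loading dose = maintenance dose × R = 621 × 2.530 ≈ 1570 mg

1570 mg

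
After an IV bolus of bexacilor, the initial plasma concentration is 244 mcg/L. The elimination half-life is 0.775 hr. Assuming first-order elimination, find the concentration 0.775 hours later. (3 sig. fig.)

k = ln 2 / 0.775 = 0.8944 hr⁻¹
C(t) = C₀ e^(−kt) = 244 × e^(−0.8944 × 0.775) = 244 × e^(−0.6931) = 244 × 0.5000 ≈ 122 mcg/L

122 mcg/L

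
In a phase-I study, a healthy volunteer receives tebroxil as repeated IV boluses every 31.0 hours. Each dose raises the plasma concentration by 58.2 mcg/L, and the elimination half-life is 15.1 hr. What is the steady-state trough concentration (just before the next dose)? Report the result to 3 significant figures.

k = ln 2 / 15.1 = 0.04590 hr⁻¹
Fraction remaining after one interval: e^(−kτ) = e^(−0.04590 × 31.0) = 0.2410
R = 1 / (1 − 0.2410) = 1.317
Css,max = 58.2 × 1.317 = 76.68 mcg/L
Css,min = Css,max × e^(−kτ) = 76.68 × 0.2410 ≈ 18.5 mcg/L

18.5 mcg/L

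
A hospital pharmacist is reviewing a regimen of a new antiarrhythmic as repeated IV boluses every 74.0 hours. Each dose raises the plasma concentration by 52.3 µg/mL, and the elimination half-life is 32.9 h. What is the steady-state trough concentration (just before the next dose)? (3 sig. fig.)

13.9 µg/mL

k = ln 2 / 32.9 = 0.02107 h⁻¹
Fraction remaining after one interval: e^(−kτ) = e^(−0.02107 × 74.0) = 0.2103
R = 1 / (1 − 0.2103) = 1.266
Css,max = 52.3 × 1.266 = 66.23 µg/mL
Css,min = Css,max × e^(−kτ) = 66.23 × 0.2103 ≈ 13.9 µg/mL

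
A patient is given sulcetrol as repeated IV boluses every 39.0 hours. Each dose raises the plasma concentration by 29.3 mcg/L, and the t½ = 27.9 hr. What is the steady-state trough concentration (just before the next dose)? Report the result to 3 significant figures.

17.9 mcg/L

k = ln 2 / 27.9 = 0.02484 hr⁻¹
Fraction remaining after one interval: e^(−kτ) = e^(−0.02484 × 39.0) = 0.3795
R = 1 / (1 − 0.3795) = 1.612
Css,max = 29.3 × 1.612 = 47.22 mcg/L
Css,min = Css,max × e^(−kτ) = 47.22 × 0.3795 ≈ 17.9 mcg/L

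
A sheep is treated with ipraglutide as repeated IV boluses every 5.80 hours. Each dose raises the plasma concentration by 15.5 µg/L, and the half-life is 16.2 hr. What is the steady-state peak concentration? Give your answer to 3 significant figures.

70.5 µg/L

k = ln 2 / 16.2 = 0.04279 hr⁻¹
Fraction remaining after one interval: e^(−kτ) = e^(−0.04279 × 5.80) = 0.7802
R = 1 / (1 − 0.7802) = 4.550
Css,max = 15.5 × 4.550 ≈ 70.5 µg/L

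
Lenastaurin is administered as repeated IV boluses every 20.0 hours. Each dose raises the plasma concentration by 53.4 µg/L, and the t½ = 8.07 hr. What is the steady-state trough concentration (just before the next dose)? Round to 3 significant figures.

k = ln 2 / 8.07 = 0.08589 hr⁻¹
Fraction remaining after one interval: e^(−kτ) = e^(−0.08589 × 20.0) = 0.1795
R = 1 / (1 − 0.1795) = 1.219
Css,max = 53.4 × 1.219 = 65.08 µg/L
Css,min = Css,max × e^(−kτ) = 65.08 × 0.1795 ≈ 11.7 µg/L

11.7 µg/L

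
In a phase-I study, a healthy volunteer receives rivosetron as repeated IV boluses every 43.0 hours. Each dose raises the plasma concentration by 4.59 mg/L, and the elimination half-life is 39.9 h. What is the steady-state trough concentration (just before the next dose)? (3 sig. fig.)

k = ln 2 / 39.9 = 0.01737 h⁻¹
Fraction remaining after one interval: e^(−kτ) = e^(−0.01737 × 43.0) = 0.4738
R = 1 / (1 − 0.4738) = 1.900
Css,max = 4.59 × 1.900 = 8.723 mg/L
Css,min = Css,max × e^(−kτ) = 8.723 × 0.4738 ≈ 4.13 mg/L

4.13 mg/L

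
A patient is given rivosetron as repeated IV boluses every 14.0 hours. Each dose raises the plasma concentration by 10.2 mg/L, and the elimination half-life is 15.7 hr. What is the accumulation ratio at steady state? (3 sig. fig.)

2.17

k = ln 2 / 15.7 = 0.04415 hr⁻¹
Fraction remaining after one interval: e^(−kτ) = e^(−0.04415 × 14.0) = 0.5390
R = 1 / (1 − 0.5390) = 1 / 0.4610 ≈ 2.17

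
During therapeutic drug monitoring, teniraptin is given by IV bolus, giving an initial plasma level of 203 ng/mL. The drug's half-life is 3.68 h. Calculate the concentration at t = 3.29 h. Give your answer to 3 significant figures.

109 ng/mL

k = ln 2 / 3.68 = 0.1884 h⁻¹
3.29 h is 0.8940 half-lives, so C = 203 × (1/2)^0.8940 = 203 × 0.5381 ≈ 109 ng/mL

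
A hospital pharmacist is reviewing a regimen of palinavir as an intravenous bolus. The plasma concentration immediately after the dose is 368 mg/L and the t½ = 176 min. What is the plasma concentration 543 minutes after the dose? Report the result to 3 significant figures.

43.4 mg/L

k = ln 2 / 176 = 0.003938 min⁻¹
C(t) = C₀ e^(−kt) = 368 × e^(−0.003938 × 543) = 368 × e^(−2.139) = 368 × 0.1178 ≈ 43.4 mg/L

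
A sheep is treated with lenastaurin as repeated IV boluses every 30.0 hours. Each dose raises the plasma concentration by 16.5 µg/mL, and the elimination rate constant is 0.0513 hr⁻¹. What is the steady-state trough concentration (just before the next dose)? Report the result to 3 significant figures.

4.51 µg/mL

Fraction remaining after one interval: e^(−kτ) = e^(−0.05130 × 30.0) = 0.2146
R = 1 / (1 − 0.2146) = 1.273
Css,max = 16.5 × 1.273 = 21.01 µg/mL
Css,min = Css,max × e^(−kτ) = 21.01 × 0.2146 ≈ 4.51 µg/mL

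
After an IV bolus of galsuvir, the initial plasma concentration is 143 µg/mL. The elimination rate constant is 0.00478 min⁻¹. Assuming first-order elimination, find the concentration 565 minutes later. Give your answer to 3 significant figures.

C(t) = C₀ e^(−kt) = 143 × e^(−0.004780 × 565) = 143 × e^(−2.701) = 143 × 0.06716 ≈ 9.60 µg/mL

9.60 µg/mL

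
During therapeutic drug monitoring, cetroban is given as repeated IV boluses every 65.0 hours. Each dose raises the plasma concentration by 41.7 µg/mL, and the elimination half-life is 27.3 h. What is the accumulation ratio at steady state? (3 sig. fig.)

1.24

k = ln 2 / 27.3 = 0.02539 h⁻¹
Fraction remaining after one interval: e^(−kτ) = e^(−0.02539 × 65.0) = 0.1920
R = 1 / (1 − 0.1920) = 1 / 0.8080 ≈ 1.24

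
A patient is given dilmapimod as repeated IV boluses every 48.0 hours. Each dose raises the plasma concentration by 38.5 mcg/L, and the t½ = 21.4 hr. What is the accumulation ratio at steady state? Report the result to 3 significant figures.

1.27

k = ln 2 / 21.4 = 0.03239 hr⁻¹
Fraction remaining after one interval: e^(−kτ) = e^(−0.03239 × 48.0) = 0.2112
R = 1 / (1 − 0.2112) = 1 / 0.7888 ≈ 1.27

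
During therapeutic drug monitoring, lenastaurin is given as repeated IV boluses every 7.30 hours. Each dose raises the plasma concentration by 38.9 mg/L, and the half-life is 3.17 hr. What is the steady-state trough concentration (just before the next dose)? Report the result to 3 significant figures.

9.89 mg/L

k = ln 2 / 3.17 = 0.2187 hr⁻¹
Fraction remaining after one interval: e^(−kτ) = e^(−0.2187 × 7.30) = 0.2027
R = 1 / (1 − 0.2027) = 1.254
Css,max = 38.9 × 1.254 = 48.79 mg/L
Css,min = Css,max × e^(−kτ) = 48.79 × 0.2027 ≈ 9.89 mg/L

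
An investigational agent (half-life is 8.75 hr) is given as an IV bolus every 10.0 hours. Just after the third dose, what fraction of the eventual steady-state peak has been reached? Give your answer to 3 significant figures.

0.907

k = ln 2 / 8.75 = 0.07922 hr⁻¹
f_n = 1 − e^(−nkτ) = 1 − e^(−3 × 0.07922 × 10.0) = 1 − e^(−2.377) = 1 − 0.09287 ≈ 0.907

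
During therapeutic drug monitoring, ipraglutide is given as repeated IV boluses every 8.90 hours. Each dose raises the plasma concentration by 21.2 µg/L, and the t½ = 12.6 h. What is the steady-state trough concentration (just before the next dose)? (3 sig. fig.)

k = ln 2 / 12.6 = 0.05501 h⁻¹
Fraction remaining after one interval: e^(−kτ) = e^(−0.05501 × 8.90) = 0.6129
R = 1 / (1 − 0.6129) = 2.583
Css,max = 21.2 × 2.583 = 54.76 µg/L
Css,min = Css,max × e^(−kτ) = 54.76 × 0.6129 ≈ 33.6 µg/L

33.6 µg/L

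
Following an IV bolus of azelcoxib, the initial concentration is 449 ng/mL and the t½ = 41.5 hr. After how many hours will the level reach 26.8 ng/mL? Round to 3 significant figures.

169 hours

k = ln 2 / 41.5 = 0.01670 hr⁻¹
C(t) = C₀ e^(−kt)  ⇒  t = ln(C₀/C) / k
t = ln(449/26.8) / 0.01670 = 2.819 / 0.01670 ≈ 169 hours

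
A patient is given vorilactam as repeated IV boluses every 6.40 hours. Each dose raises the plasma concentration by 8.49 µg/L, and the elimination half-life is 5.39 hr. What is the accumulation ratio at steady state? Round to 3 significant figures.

k = ln 2 / 5.39 = 0.1286 hr⁻¹
Fraction remaining after one interval: e^(−kτ) = e^(−0.1286 × 6.40) = 0.4391
R = 1 / (1 − 0.4391) = 1 / 0.5609 ≈ 1.78

1.78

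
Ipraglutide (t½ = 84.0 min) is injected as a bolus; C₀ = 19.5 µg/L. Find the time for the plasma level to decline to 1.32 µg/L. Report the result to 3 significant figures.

k = ln 2 / 84.0 = 0.008252 min⁻¹
C(t) = C₀ e^(−kt)  ⇒  t = ln(C₀/C) / k
t = ln(19.5/1.32) / 0.008252 = 2.693 / 0.008252 ≈ 326 minutes

326 minutes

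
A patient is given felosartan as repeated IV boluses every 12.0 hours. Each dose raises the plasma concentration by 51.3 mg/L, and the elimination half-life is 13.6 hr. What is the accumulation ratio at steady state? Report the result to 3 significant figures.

k = ln 2 / 13.6 = 0.05097 hr⁻¹
Fraction remaining after one interval: e^(−kτ) = e^(−0.05097 × 12.0) = 0.5425
R = 1 / (1 − 0.5425) = 1 / 0.4575 ≈ 2.19

2.19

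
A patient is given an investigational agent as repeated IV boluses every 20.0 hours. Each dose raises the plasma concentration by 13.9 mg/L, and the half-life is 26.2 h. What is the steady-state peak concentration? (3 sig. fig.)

33.8 mg/L

k = ln 2 / 26.2 = 0.02646 h⁻¹
Fraction remaining after one interval: e^(−kτ) = e^(−0.02646 × 20.0) = 0.5891
R = 1 / (1 − 0.5891) = 2.434
Css,max = 13.9 × 2.434 ≈ 33.8 mg/L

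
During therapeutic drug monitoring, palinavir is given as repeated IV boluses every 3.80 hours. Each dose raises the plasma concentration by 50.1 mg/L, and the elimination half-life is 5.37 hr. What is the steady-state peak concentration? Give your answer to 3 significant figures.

129 mg/L

k = ln 2 / 5.37 = 0.1291 hr⁻¹
Fraction remaining after one interval: e^(−kτ) = e^(−0.1291 × 3.80) = 0.6123
R = 1 / (1 − 0.6123) = 2.579
Css,max = 50.1 × 2.579 ≈ 129 mg/L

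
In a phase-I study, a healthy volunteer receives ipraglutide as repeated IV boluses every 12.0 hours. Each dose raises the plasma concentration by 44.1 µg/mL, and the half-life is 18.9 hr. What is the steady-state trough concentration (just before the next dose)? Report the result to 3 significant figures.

k = ln 2 / 18.9 = 0.03667 hr⁻¹
Fraction remaining after one interval: e^(−kτ) = e^(−0.03667 × 12.0) = 0.6440
R = 1 / (1 − 0.6440) = 2.809
Css,max = 44.1 × 2.809 = 123.9 µg/mL
Css,min = Css,max × e^(−kτ) = 123.9 × 0.6440 ≈ 79.8 µg/mL

79.8 µg/mL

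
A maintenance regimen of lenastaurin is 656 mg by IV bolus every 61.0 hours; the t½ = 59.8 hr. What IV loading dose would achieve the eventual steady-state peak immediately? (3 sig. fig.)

1290 mg

k = ln 2 / 59.8 = 0.01159 hr⁻¹
Accumulation ratio R = 1 / (1 − e^(−kτ)) = 1 / (1 − e^(−0.01159×61.0)) = 1 / (1 − 0.4931) = 1.973
Loading dose = maintenance dose × R = 656 × 1.973 ≈ 1290 mg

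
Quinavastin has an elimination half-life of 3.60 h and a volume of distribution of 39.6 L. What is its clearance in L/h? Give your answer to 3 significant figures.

k = ln 2 / t½ = ln 2 / 3.60 = 0.1925 h⁻¹
CL = k · V = 0.1925 × 39.6 ≈ 7.62 L/h

7.62 L/h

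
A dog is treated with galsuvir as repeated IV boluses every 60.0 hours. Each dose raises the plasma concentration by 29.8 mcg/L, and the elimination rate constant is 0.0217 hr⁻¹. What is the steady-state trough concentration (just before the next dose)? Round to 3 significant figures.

11.1 mcg/L

Fraction remaining after one interval: e^(−kτ) = e^(−0.02170 × 60.0) = 0.2720
R = 1 / (1 − 0.2720) = 1.374
Css,max = 29.8 × 1.374 = 40.93 mcg/L
Css,min = Css,max × e^(−kτ) = 40.93 × 0.2720 ≈ 11.1 mcg/L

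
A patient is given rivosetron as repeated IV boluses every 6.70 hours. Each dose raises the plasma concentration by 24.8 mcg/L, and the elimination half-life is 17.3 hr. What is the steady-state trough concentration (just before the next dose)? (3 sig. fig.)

80.5 mcg/L

k = ln 2 / 17.3 = 0.04007 hr⁻¹
Fraction remaining after one interval: e^(−kτ) = e^(−0.04007 × 6.70) = 0.7646
R = 1 / (1 − 0.7646) = 4.248
Css,max = 24.8 × 4.248 = 105.3 mcg/L
Css,min = Css,max × e^(−kτ) = 105.3 × 0.7646 ≈ 80.5 mcg/L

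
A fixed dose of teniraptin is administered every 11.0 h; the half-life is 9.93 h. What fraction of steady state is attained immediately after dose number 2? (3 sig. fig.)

0.785

k = ln 2 / 9.93 = 0.06980 h⁻¹
f_n = 1 − e^(−nkτ) = 1 − e^(−2 × 0.06980 × 11.0) = 1 − e^(−1.536) = 1 − 0.2153 ≈ 0.785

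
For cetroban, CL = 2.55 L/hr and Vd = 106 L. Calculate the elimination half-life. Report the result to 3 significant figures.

k = CL / V = 2.55 / 106 = 0.02406 hr⁻¹
t½ = ln 2 / k = ln 2 / 0.02406 ≈ 28.8 hours

28.8 hours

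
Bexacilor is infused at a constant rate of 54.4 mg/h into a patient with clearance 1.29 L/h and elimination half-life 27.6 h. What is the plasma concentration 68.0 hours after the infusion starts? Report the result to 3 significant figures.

Css = rate / CL = 54.4 / 1.29 = 42.17 µg/mL
k = ln 2 / 27.6 = 0.02511 h⁻¹
C(t) = Css (1 − e^(−kt)) = 42.17 × (1 − e^(−1.708)) = 42.17 × 0.8187 ≈ 34.5 µg/mL

34.5 µg/mL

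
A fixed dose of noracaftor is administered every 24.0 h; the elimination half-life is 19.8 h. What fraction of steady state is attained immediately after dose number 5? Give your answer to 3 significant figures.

k = ln 2 / 19.8 = 0.03501 h⁻¹
f_n = 1 − e^(−nkτ) = 1 − e^(−5 × 0.03501 × 24.0) = 1 − e^(−4.201) = 1 − 0.01498 ≈ 0.985

0.985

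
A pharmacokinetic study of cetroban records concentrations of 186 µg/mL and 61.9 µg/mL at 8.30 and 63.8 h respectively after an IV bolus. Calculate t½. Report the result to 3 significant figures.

35.0 hours

k = ln(C₁/C₂) / (t₂ − t₁) = ln(186/61.9) / (63.8 − 8.30)
  = 1.100 / 55.50 = 0.01982 h⁻¹
t½ = ln 2 / k = ln 2 / 0.01982 ≈ 35.0 hours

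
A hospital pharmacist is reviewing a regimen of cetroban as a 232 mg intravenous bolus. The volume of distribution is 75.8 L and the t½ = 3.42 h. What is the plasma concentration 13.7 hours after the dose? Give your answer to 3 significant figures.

C₀ = dose / V = 232 / 75.8 = 3.061 mg/L
k = ln 2 / 3.42 = 0.2027 h⁻¹
C(t) = C₀ e^(−kt) = 3.061 × e^(−0.2027 × 13.7) = 3.061 × e^(−2.777) = 3.061 × 0.06225 ≈ 0.191 mg/L

0.191 mg/L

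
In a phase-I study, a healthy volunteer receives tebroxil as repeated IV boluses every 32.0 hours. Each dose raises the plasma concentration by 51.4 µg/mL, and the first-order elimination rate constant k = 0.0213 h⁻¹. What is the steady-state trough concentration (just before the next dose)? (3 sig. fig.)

52.6 µg/mL

Fraction remaining after one interval: e^(−kτ) = e^(−0.02130 × 32.0) = 0.5058
R = 1 / (1 − 0.5058) = 2.024
Css,max = 51.4 × 2.024 = 104.0 µg/mL
Css,min = Css,max × e^(−kτ) = 104.0 × 0.5058 ≈ 52.6 µg/mL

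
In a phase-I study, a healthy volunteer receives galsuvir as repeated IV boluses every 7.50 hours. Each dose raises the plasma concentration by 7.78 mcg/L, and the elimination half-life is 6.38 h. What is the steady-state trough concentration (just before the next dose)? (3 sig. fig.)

6.18 mcg/L

k = ln 2 / 6.38 = 0.1086 h⁻¹
Fraction remaining after one interval: e^(−kτ) = e^(−0.1086 × 7.50) = 0.4427
R = 1 / (1 − 0.4427) = 1.794
Css,max = 7.78 × 1.794 = 13.96 mcg/L
Css,min = Css,max × e^(−kτ) = 13.96 × 0.4427 ≈ 6.18 mcg/L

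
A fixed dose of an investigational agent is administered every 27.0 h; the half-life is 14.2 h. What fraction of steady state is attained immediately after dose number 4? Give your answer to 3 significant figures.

k = ln 2 / 14.2 = 0.04881 h⁻¹
f_n = 1 − e^(−nkτ) = 1 − e^(−4 × 0.04881 × 27.0) = 1 − e^(−5.272) = 1 − 0.005134 ≈ 0.995

0.995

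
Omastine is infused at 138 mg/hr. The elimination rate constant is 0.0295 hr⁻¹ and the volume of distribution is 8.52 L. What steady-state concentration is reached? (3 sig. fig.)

CL = k · V = 0.0295 × 8.52 = 0.2513 L/hr
Css = rate / CL = 138 / 0.2513 ≈ 549 µg/mL

549 µg/mL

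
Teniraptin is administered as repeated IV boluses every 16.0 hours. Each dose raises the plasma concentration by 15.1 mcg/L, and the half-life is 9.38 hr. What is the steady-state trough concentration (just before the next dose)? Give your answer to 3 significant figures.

k = ln 2 / 9.38 = 0.07390 hr⁻¹
Fraction remaining after one interval: e^(−kτ) = e^(−0.07390 × 16.0) = 0.3066
R = 1 / (1 − 0.3066) = 1.442
Css,max = 15.1 × 1.442 = 21.78 mcg/L
Css,min = Css,max × e^(−kτ) = 21.78 × 0.3066 ≈ 6.68 mcg/L

6.68 mcg/L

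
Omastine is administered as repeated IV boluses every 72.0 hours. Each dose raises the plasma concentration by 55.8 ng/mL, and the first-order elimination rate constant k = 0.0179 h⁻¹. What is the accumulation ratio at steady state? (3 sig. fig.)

Fraction remaining after one interval: e^(−kτ) = e^(−0.01790 × 72.0) = 0.2756
R = 1 / (1 − 0.2756) = 1 / 0.7244 ≈ 1.38

1.38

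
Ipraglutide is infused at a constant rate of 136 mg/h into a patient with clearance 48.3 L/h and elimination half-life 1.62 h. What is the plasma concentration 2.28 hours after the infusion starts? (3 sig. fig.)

1.75 µg/mL

Css = rate / CL = 136 / 48.3 = 2.816 µg/mL
k = ln 2 / 1.62 = 0.4279 h⁻¹
C(t) = Css (1 − e^(−kt)) = 2.816 × (1 − e^(−0.9755)) = 2.816 × 0.6230 ≈ 1.75 µg/mL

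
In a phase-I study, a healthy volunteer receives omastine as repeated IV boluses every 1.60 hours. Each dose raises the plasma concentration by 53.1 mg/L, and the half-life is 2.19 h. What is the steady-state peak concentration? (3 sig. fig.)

k = ln 2 / 2.19 = 0.3165 h⁻¹
Fraction remaining after one interval: e^(−kτ) = e^(−0.3165 × 1.60) = 0.6027
R = 1 / (1 − 0.6027) = 2.517
Css,max = 53.1 × 2.517 ≈ 134 mg/L

134 mg/L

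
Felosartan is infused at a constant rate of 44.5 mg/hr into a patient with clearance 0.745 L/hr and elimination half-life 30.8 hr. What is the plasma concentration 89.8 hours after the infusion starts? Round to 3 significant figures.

51.8 mg/L

Css = rate / CL = 44.5 / 0.745 = 59.73 mg/L
k = ln 2 / 30.8 = 0.02250 hr⁻¹
C(t) = Css (1 − e^(−kt)) = 59.73 × (1 − e^(−2.021)) = 59.73 × 0.8675 ≈ 51.8 mg/L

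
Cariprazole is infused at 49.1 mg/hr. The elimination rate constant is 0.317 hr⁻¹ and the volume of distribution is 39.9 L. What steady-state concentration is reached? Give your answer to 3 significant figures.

CL = k · V = 0.317 × 39.9 = 12.65 L/hr
Css = rate / CL = 49.1 / 12.65 ≈ 3.88 mg/L

3.88 mg/L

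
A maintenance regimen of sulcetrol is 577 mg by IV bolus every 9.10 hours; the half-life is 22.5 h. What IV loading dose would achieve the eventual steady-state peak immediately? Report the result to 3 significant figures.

2360 mg

k = ln 2 / 22.5 = 0.03081 h⁻¹
Accumulation ratio R = 1 / (1 − e^(−kτ)) = 1 / (1 − e^(−0.03081×9.10)) = 1 / (1 − 0.7555) = 4.090
Loading dose = maintenance dose × R = 577 × 4.090 ≈ 2360 mg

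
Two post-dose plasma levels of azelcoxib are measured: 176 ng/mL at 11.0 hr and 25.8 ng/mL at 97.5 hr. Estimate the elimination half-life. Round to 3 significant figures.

31.2 hours

k = ln(C₁/C₂) / (t₂ − t₁) = ln(176/25.8) / (97.5 − 11.0)
  = 1.920 / 86.50 = 0.02220 hr⁻¹
t½ = ln 2 / k = ln 2 / 0.02220 ≈ 31.2 hours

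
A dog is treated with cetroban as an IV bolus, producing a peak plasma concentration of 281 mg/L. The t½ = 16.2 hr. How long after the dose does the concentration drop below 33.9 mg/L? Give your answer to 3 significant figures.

k = ln 2 / 16.2 = 0.04279 hr⁻¹
C(t) = C₀ e^(−kt)  ⇒  t = ln(C₀/C) / k
t = ln(281/33.9) / 0.04279 = 2.115 / 0.04279 ≈ 49.4 hours

49.4 hours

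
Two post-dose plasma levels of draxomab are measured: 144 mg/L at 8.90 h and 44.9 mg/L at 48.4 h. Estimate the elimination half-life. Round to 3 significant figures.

k = ln(C₁/C₂) / (t₂ − t₁) = ln(144/44.9) / (48.4 − 8.90)
  = 1.165 / 39.50 = 0.02950 h⁻¹
t½ = ln 2 / k = ln 2 / 0.02950 ≈ 23.5 hours

23.5 hours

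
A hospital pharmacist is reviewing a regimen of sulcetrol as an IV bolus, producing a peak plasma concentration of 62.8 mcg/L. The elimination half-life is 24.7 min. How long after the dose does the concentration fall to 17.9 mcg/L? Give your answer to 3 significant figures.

k = ln 2 / 24.7 = 0.02806 min⁻¹
C(t) = C₀ e^(−kt)  ⇒  t = ln(C₀/C) / k
t = ln(62.8/17.9) / 0.02806 = 1.255 / 0.02806 ≈ 44.7 minutes

44.7 minutes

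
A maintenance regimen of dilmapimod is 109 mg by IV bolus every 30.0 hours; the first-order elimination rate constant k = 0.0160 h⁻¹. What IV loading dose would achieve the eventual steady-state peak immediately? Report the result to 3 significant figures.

286 mg

Accumulation ratio R = 1 / (1 − e^(−kτ)) = 1 / (1 − e^(−0.01600×30.0)) = 1 / (1 − 0.6188) = 2.623
Loading dose = maintenance dose × R = 109 × 2.623 ≈ 286 mg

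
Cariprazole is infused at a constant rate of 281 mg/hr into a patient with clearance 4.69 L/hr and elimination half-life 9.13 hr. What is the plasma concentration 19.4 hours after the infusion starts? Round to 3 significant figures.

46.2 µg/mL

Css = rate / CL = 281 / 4.69 = 59.91 µg/mL
k = ln 2 / 9.13 = 0.07592 hr⁻¹
C(t) = Css (1 − e^(−kt)) = 59.91 × (1 − e^(−1.473)) = 59.91 × 0.7707 ≈ 46.2 µg/mL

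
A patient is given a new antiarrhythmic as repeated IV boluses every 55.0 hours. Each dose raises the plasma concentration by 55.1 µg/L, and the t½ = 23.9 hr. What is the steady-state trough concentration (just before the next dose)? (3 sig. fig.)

14.0 µg/L

k = ln 2 / 23.9 = 0.02900 hr⁻¹
Fraction remaining after one interval: e^(−kτ) = e^(−0.02900 × 55.0) = 0.2029
R = 1 / (1 − 0.2029) = 1.255
Css,max = 55.1 × 1.255 = 69.12 µg/L
Css,min = Css,max × e^(−kτ) = 69.12 × 0.2029 ≈ 14.0 µg/L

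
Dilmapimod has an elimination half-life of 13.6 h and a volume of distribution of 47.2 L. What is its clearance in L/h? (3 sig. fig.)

2.41 L/h

k = ln 2 / t½ = ln 2 / 13.6 = 0.05097 h⁻¹
CL = k · V = 0.05097 × 47.2 ≈ 2.41 L/h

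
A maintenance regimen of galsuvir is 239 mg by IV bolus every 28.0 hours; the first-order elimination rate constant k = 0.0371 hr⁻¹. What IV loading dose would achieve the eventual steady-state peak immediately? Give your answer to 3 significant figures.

370 mg

Accumulation ratio R = 1 / (1 − e^(−kτ)) = 1 / (1 − e^(−0.03710×28.0)) = 1 / (1 − 0.3539) = 1.548
Loading dose = maintenance dose × R = 239 × 1.548 ≈ 370 mg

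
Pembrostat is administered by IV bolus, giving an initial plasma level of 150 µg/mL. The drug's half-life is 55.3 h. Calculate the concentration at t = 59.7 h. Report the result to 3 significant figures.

k = ln 2 / 55.3 = 0.01253 h⁻¹
59.7 h is 1.080 half-lives, so C = 150 × (1/2)^1.080 = 150 × 0.4732 ≈ 71.0 µg/mL

71.0 µg/mL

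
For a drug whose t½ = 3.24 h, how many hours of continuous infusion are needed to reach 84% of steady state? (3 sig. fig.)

k = ln 2 / 3.24 = 0.2139 h⁻¹
f = 1 − e^(−kt)  ⇒  t = −ln(1 − f) / k
t = −ln(1 − 0.84) / 0.2139 = 1.833 / 0.2139 ≈ 8.57 hours

8.57 hours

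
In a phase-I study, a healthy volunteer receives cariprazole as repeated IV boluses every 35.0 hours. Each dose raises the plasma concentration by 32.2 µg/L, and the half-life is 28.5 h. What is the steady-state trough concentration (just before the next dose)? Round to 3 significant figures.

k = ln 2 / 28.5 = 0.02432 h⁻¹
Fraction remaining after one interval: e^(−kτ) = e^(−0.02432 × 35.0) = 0.4269
R = 1 / (1 − 0.4269) = 1.745
Css,max = 32.2 × 1.745 = 56.18 µg/L
Css,min = Css,max × e^(−kτ) = 56.18 × 0.4269 ≈ 24.0 µg/L

24.0 µg/L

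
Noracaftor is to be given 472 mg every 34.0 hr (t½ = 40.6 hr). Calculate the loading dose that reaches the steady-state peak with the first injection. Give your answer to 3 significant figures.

k = ln 2 / 40.6 = 0.01707 hr⁻¹
Accumulation ratio R = 1 / (1 − e^(−kτ)) = 1 / (1 − e^(−0.01707×34.0)) = 1 / (1 − 0.5596) = 2.271
Loading dose = maintenance dose × R = 472 × 2.271 ≈ 1070 mg

1070 mg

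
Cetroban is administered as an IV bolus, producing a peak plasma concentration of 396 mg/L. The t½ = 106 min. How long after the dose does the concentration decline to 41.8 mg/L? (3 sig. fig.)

344 minutes

k = ln 2 / 106 = 0.006539 min⁻¹
C(t) = C₀ e^(−kt)  ⇒  t = ln(C₀/C) / k
t = ln(396/41.8) / 0.006539 = 2.249 / 0.006539 ≈ 344 minutes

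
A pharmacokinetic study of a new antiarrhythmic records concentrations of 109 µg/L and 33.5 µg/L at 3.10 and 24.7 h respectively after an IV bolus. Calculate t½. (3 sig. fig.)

k = ln(C₁/C₂) / (t₂ − t₁) = ln(109/33.5) / (24.7 − 3.10)
  = 1.180 / 21.60 = 0.05462 h⁻¹
t½ = ln 2 / k = ln 2 / 0.05462 ≈ 12.7 hours

12.7 hours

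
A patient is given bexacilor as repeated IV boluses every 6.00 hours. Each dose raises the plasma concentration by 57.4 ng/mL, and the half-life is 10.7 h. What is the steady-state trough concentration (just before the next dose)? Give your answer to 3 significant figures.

k = ln 2 / 10.7 = 0.06478 h⁻¹
Fraction remaining after one interval: e^(−kτ) = e^(−0.06478 × 6.00) = 0.6780
R = 1 / (1 − 0.6780) = 3.105
Css,max = 57.4 × 3.105 = 178.2 ng/mL
Css,min = Css,max × e^(−kτ) = 178.2 × 0.6780 ≈ 121 ng/mL

121 ng/mL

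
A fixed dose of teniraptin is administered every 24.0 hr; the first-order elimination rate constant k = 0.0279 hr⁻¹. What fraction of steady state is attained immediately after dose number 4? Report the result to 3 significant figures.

f_n = 1 − e^(−nkτ) = 1 − e^(−4 × 0.02790 × 24.0) = 1 − e^(−2.678) = 1 − 0.06867 ≈ 0.931

0.931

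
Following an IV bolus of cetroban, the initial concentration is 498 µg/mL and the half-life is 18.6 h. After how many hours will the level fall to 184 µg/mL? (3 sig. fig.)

k = ln 2 / 18.6 = 0.03727 h⁻¹
C(t) = C₀ e^(−kt)  ⇒  t = ln(C₀/C) / k
t = ln(498/184) / 0.03727 = 0.9957 / 0.03727 ≈ 26.7 hours

26.7 hours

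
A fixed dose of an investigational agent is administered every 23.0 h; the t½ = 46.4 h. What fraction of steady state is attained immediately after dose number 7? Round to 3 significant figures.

0.910

k = ln 2 / 46.4 = 0.01494 h⁻¹
f_n = 1 − e^(−nkτ) = 1 − e^(−7 × 0.01494 × 23.0) = 1 − e^(−2.405) = 1 − 0.09026 ≈ 0.910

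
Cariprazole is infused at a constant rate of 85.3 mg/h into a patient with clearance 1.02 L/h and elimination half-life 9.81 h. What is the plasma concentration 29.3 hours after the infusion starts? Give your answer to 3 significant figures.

73.1 mg/L

Css = rate / CL = 85.3 / 1.02 = 83.63 mg/L
k = ln 2 / 9.81 = 0.07066 h⁻¹
C(t) = Css (1 − e^(−kt)) = 83.63 × (1 − e^(−2.070)) = 83.63 × 0.8738 ≈ 73.1 mg/L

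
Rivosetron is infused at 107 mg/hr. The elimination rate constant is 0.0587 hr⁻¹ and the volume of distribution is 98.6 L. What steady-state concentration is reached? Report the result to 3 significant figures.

CL = k · V = 0.0587 × 98.6 = 5.788 L/hr
Css = rate / CL = 107 / 5.788 ≈ 18.5 µg/mL

18.5 µg/mL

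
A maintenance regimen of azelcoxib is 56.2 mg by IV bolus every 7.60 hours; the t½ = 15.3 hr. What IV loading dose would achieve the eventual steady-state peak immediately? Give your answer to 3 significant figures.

193 mg

k = ln 2 / 15.3 = 0.04530 hr⁻¹
Accumulation ratio R = 1 / (1 − e^(−kτ)) = 1 / (1 − e^(−0.04530×7.60)) = 1 / (1 − 0.7087) = 3.433
Loading dose = maintenance dose × R = 56.2 × 3.433 ≈ 193 mg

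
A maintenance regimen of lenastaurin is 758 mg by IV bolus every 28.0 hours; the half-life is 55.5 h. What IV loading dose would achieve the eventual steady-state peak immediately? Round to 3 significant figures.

k = ln 2 / 55.5 = 0.01249 h⁻¹
Accumulation ratio R = 1 / (1 − e^(−kτ)) = 1 / (1 − e^(−0.01249×28.0)) = 1 / (1 − 0.7049) = 3.389
Loading dose = maintenance dose × R = 758 × 3.389 ≈ 2570 mg

2570 mg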